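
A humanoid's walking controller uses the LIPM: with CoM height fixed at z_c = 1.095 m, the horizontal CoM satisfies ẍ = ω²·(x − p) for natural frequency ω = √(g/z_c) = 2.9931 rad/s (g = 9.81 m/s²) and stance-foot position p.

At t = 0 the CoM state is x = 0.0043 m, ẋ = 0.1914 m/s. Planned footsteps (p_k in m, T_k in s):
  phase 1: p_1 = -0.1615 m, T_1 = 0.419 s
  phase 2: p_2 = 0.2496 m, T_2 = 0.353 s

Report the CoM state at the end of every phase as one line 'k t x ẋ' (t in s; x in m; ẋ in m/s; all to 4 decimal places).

phase 1: p=-0.1615, T=0.419, ωT=1.254109, cosh=1.895022, sinh=1.609692; start (x,ẋ)=(0.004300, 0.191400) → end (x,ẋ)=(0.255630, 1.161526)
phase 2: p=0.2496, T=0.353, ωT=1.056564, cosh=1.612060, sinh=1.264412; start (x,ẋ)=(0.255630, 1.161526) → end (x,ẋ)=(0.749998, 1.895270)

1 0.4190 0.2556 1.1615
2 0.7720 0.7500 1.8953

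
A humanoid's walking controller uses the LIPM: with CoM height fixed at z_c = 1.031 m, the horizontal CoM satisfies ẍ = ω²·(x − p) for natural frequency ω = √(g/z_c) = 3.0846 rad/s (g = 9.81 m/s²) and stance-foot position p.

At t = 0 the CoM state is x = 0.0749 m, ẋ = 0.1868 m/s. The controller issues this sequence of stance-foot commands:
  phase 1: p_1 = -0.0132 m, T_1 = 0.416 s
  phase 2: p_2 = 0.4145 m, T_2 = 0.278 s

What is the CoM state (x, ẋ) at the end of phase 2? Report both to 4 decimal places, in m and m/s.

x = 0.4535, ẋ = 0.6700

phase 1: p=-0.0132, T=0.416, ωT=1.283194, cosh=1.942648, sinh=1.665497; start (x,ẋ)=(0.074900, 0.186800) → end (x,ẋ)=(0.258808, 0.815491)
phase 2: p=0.4145, T=0.278, ωT=0.857519, cosh=1.390759, sinh=0.966546; start (x,ẋ)=(0.258808, 0.815491) → end (x,ẋ)=(0.453500, 0.669970)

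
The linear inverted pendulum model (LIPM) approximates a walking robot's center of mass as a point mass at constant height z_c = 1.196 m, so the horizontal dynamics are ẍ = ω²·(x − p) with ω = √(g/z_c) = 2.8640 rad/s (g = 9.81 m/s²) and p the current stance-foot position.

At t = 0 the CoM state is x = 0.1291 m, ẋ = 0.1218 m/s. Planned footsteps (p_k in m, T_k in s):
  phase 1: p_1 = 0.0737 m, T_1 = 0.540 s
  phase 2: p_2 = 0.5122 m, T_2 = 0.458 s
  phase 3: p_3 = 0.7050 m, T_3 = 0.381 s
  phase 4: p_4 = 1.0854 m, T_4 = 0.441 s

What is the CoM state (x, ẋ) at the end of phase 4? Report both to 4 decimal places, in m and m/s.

x = -0.2544, ẋ = -3.4448

phase 1: p=0.0737, T=0.540, ωT=1.546560, cosh=2.454135, sinh=2.241156; start (x,ẋ)=(0.129100, 0.121800) → end (x,ẋ)=(0.304971, 0.654508)
phase 2: p=0.5122, T=0.458, ωT=1.311712, cosh=1.990941, sinh=1.721583; start (x,ẋ)=(0.304971, 0.654508) → end (x,ẋ)=(0.493051, 0.281320)
phase 3: p=0.7050, T=0.381, ωT=1.091184, cosh=1.656808, sinh=1.320990; start (x,ẋ)=(0.493051, 0.281320) → end (x,ẋ)=(0.483597, -0.335777)
phase 4: p=1.0854, T=0.441, ωT=1.263024, cosh=1.909448, sinh=1.626650; start (x,ẋ)=(0.483597, -0.335777) → end (x,ẋ)=(-0.254421, -3.444785)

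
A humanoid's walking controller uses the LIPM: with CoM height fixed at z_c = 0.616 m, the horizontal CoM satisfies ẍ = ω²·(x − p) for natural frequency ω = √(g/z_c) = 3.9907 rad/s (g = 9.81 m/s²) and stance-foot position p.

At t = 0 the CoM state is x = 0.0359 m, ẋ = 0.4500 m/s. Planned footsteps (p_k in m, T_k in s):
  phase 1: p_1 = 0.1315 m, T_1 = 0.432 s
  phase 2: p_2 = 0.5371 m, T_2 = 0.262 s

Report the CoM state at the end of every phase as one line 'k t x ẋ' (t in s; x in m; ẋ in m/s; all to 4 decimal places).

1 0.4320 0.1610 0.2662
2 0.6940 0.0192 -1.4457

phase 1: p=0.1315, T=0.432, ωT=1.723982, cosh=2.892584, sinh=2.714229; start (x,ẋ)=(0.035900, 0.450000) → end (x,ẋ)=(0.161031, 0.266155)
phase 2: p=0.5371, T=0.262, ωT=1.045563, cosh=1.598247, sinh=1.246754; start (x,ẋ)=(0.161031, 0.266155) → end (x,ẋ)=(0.019200, -1.445718)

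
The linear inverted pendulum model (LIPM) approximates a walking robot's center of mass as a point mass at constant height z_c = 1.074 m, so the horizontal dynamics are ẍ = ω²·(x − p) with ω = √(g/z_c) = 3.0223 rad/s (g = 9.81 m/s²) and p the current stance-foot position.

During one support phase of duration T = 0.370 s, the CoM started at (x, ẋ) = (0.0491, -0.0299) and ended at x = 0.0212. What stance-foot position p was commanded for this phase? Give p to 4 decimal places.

ωT = 3.0223·0.370 = 1.118251; cosh(ωT) = 1.693175, sinh(ωT) = 1.366324
x(T) = p + (x₀−p)·cosh(ωT) + (ẋ₀/ω)·sinh(ωT) ⇒ p·(1 − cosh) = x(T) − x₀·cosh − (ẋ₀/ω)·sinh
numerator   = 0.0212 − (0.0491)·1.693175 − (-0.0299/3.0223)·1.366324 = -0.048418
denominator = 1 − 1.693175 = -0.693175
p = -0.048418 / -0.693175 = 0.0698

p = 0.0698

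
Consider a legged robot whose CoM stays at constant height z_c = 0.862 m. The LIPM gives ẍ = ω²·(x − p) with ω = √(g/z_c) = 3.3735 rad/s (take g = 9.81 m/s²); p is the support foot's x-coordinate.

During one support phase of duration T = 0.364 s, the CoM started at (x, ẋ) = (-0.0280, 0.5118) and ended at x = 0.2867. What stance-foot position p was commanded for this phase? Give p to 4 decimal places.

ωT = 3.3735·0.364 = 1.227954; cosh(ωT) = 1.853564, sinh(ωT) = 1.560673
x(T) = p + (x₀−p)·cosh(ωT) + (ẋ₀/ω)·sinh(ωT) ⇒ p·(1 − cosh) = x(T) − x₀·cosh − (ẋ₀/ω)·sinh
numerator   = 0.2867 − (-0.0280)·1.853564 − (0.5118/3.3735)·1.560673 = 0.101827
denominator = 1 − 1.853564 = -0.853564
p = 0.101827 / -0.853564 = -0.1193

p = -0.1193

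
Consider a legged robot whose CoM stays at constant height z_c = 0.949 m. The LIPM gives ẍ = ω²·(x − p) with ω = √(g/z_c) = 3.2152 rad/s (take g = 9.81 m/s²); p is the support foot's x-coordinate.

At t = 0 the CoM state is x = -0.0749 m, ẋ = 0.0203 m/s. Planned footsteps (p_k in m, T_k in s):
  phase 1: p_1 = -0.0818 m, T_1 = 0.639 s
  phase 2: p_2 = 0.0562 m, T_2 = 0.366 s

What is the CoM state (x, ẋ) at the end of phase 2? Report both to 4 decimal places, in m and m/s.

x = -0.0217, ẋ = -0.1136

phase 1: p=-0.0818, T=0.639, ωT=2.054513, cosh=3.965595, sinh=3.837440; start (x,ẋ)=(-0.074900, 0.020300) → end (x,ẋ)=(-0.030209, 0.165635)
phase 2: p=0.0562, T=0.366, ωT=1.176763, cosh=1.776066, sinh=1.467791; start (x,ẋ)=(-0.030209, 0.165635) → end (x,ẋ)=(-0.021653, -0.113605)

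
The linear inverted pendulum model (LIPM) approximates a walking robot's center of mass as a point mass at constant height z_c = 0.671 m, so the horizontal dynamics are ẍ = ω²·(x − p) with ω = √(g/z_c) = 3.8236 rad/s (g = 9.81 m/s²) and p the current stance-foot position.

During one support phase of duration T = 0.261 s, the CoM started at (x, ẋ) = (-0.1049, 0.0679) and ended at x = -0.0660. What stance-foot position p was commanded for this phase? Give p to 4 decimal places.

p = -0.1384

ωT = 3.8236·0.261 = 0.997960; cosh(ωT) = 1.540686, sinh(ωT) = 1.172055
x(T) = p + (x₀−p)·cosh(ωT) + (ẋ₀/ω)·sinh(ωT) ⇒ p·(1 − cosh) = x(T) − x₀·cosh − (ẋ₀/ω)·sinh
numerator   = -0.0660 − (-0.1049)·1.540686 − (0.0679/3.8236)·1.172055 = 0.074804
denominator = 1 − 1.540686 = -0.540686
p = 0.074804 / -0.540686 = -0.1384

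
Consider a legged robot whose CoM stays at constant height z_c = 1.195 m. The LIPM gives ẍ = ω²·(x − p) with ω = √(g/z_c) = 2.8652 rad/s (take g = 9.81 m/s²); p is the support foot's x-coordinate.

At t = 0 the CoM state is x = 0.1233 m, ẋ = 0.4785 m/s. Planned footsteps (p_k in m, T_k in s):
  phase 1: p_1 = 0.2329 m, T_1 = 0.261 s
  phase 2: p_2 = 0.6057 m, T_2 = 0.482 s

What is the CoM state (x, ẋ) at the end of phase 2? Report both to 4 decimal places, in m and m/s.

x = 0.0420, ẋ = -1.2525

phase 1: p=0.2329, T=0.261, ωT=0.747817, cosh=1.292891, sinh=0.819493; start (x,ẋ)=(0.123300, 0.478500) → end (x,ẋ)=(0.228058, 0.361307)
phase 2: p=0.6057, T=0.482, ωT=1.381026, cosh=2.115152, sinh=1.863832; start (x,ẋ)=(0.228058, 0.361307) → end (x,ẋ)=(0.041961, -1.252486)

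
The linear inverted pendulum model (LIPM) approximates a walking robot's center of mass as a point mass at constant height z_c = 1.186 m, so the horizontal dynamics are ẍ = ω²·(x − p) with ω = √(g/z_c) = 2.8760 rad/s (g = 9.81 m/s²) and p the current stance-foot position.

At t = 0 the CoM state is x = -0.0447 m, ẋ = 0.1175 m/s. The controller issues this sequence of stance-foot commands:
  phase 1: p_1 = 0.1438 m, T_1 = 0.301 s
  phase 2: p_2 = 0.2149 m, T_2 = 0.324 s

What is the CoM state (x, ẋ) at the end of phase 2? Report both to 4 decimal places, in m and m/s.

phase 1: p=0.1438, T=0.301, ωT=0.865676, cosh=1.398690, sinh=0.977923; start (x,ẋ)=(-0.044700, 0.117500) → end (x,ẋ)=(-0.079900, -0.365811)
phase 2: p=0.2149, T=0.324, ωT=0.931824, cosh=1.466486, sinh=1.072651; start (x,ẋ)=(-0.079900, -0.365811) → end (x,ẋ)=(-0.353855, -1.445897)

x = -0.3539, ẋ = -1.4459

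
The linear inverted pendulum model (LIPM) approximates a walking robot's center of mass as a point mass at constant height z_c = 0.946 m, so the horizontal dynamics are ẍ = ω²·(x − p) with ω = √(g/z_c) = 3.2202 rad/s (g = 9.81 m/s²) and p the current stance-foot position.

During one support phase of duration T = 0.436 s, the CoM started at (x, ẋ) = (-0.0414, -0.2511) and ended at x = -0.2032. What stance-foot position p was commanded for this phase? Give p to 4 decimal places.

p = -0.0305

ωT = 3.2202·0.436 = 1.404007; cosh(ωT) = 2.158547, sinh(ωT) = 1.912936
x(T) = p + (x₀−p)·cosh(ωT) + (ẋ₀/ω)·sinh(ωT) ⇒ p·(1 − cosh) = x(T) − x₀·cosh − (ẋ₀/ω)·sinh
numerator   = -0.2032 − (-0.0414)·2.158547 − (-0.2511/3.2202)·1.912936 = 0.035328
denominator = 1 − 2.158547 = -1.158547
p = 0.035328 / -1.158547 = -0.0305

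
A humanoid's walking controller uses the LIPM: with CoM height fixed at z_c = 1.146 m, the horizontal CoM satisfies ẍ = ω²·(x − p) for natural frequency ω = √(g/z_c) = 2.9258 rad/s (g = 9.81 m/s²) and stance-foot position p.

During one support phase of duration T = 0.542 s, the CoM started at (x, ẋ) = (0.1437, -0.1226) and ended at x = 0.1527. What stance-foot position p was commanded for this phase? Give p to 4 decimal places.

ωT = 2.9258·0.542 = 1.585784; cosh(ωT) = 2.543952, sinh(ωT) = 2.339165
x(T) = p + (x₀−p)·cosh(ωT) + (ẋ₀/ω)·sinh(ωT) ⇒ p·(1 − cosh) = x(T) − x₀·cosh − (ẋ₀/ω)·sinh
numerator   = 0.1527 − (0.1437)·2.543952 − (-0.1226/2.9258)·2.339165 = -0.114848
denominator = 1 − 2.543952 = -1.543952
p = -0.114848 / -1.543952 = 0.0744

p = 0.0744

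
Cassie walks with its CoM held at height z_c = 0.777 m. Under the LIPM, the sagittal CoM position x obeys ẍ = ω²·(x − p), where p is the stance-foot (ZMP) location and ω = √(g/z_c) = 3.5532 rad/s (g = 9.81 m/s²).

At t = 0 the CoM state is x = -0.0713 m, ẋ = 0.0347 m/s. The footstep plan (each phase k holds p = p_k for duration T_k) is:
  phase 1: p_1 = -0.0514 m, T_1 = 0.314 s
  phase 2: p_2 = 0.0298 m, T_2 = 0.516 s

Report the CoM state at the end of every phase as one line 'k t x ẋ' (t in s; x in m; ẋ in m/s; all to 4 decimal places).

1 0.3140 -0.0717 -0.0377
2 0.8300 -0.3282 -1.2203

phase 1: p=-0.0514, T=0.314, ωT=1.115705, cosh=1.689701, sinh=1.362017; start (x,ẋ)=(-0.071300, 0.034700) → end (x,ẋ)=(-0.071724, -0.037674)
phase 2: p=0.0298, T=0.516, ωT=1.833451, cosh=3.207650, sinh=3.047789; start (x,ẋ)=(-0.071724, -0.037674) → end (x,ẋ)=(-0.328168, -1.220287)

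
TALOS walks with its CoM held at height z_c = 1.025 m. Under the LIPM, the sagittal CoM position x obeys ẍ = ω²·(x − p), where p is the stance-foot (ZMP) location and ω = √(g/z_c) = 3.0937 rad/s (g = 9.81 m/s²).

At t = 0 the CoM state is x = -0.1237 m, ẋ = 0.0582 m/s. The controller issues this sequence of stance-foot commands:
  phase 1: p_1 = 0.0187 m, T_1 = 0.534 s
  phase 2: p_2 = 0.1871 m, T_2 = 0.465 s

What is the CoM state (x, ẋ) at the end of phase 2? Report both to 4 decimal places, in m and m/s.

phase 1: p=0.0187, T=0.534, ωT=1.652036, cosh=2.704625, sinh=2.512966; start (x,ẋ)=(-0.123700, 0.058200) → end (x,ẋ)=(-0.319164, -0.949660)
phase 2: p=0.1871, T=0.465, ωT=1.438571, cosh=2.225967, sinh=1.988700; start (x,ẋ)=(-0.319164, -0.949660) → end (x,ẋ)=(-1.550289, -5.228669)

x = -1.5503, ẋ = -5.2287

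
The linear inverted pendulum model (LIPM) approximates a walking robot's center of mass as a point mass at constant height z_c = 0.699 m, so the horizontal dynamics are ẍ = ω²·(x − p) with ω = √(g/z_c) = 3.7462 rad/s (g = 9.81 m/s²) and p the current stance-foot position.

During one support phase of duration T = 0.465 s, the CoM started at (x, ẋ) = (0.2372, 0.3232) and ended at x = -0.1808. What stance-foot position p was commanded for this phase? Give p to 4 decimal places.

ωT = 3.7462·0.465 = 1.741983; cosh(ωT) = 2.941913, sinh(ωT) = 2.766740
x(T) = p + (x₀−p)·cosh(ωT) + (ẋ₀/ω)·sinh(ωT) ⇒ p·(1 − cosh) = x(T) − x₀·cosh − (ẋ₀/ω)·sinh
numerator   = -0.1808 − (0.2372)·2.941913 − (0.3232/3.7462)·2.766740 = -1.117320
denominator = 1 − 2.941913 = -1.941913
p = -1.117320 / -1.941913 = 0.5754

p = 0.5754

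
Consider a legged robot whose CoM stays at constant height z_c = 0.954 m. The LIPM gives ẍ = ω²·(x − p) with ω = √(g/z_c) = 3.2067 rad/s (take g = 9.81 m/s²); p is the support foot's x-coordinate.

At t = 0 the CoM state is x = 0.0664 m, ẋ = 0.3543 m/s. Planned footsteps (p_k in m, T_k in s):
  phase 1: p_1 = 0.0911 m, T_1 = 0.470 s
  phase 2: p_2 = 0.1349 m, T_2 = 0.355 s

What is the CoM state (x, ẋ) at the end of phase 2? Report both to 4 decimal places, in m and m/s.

phase 1: p=0.0911, T=0.470, ωT=1.507149, cosh=2.367692, sinh=2.146151; start (x,ẋ)=(0.066400, 0.354300) → end (x,ẋ)=(0.269741, 0.668886)
phase 2: p=0.1349, T=0.355, ωT=1.138378, cosh=1.721020, sinh=1.400682; start (x,ẋ)=(0.269741, 0.668886) → end (x,ẋ)=(0.659132, 1.756813)

x = 0.6591, ẋ = 1.7568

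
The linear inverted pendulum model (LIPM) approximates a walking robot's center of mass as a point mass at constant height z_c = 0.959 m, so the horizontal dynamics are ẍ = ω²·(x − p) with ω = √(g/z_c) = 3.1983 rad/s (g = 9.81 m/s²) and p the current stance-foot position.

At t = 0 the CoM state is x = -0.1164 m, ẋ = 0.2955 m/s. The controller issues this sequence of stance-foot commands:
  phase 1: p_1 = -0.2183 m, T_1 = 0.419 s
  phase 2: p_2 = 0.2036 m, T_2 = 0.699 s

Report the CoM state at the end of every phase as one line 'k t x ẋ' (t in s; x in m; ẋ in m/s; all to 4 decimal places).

1 0.4190 0.1540 1.1827
2 1.1180 1.6784 4.8602

phase 1: p=-0.2183, T=0.419, ωT=1.340088, cosh=2.040601, sinh=1.778778; start (x,ẋ)=(-0.116400, 0.295500) → end (x,ẋ)=(0.153984, 1.182713)
phase 2: p=0.2036, T=0.699, ωT=2.235612, cosh=4.729564, sinh=4.622637; start (x,ẋ)=(0.153984, 1.182713) → end (x,ẋ)=(1.678361, 4.860159)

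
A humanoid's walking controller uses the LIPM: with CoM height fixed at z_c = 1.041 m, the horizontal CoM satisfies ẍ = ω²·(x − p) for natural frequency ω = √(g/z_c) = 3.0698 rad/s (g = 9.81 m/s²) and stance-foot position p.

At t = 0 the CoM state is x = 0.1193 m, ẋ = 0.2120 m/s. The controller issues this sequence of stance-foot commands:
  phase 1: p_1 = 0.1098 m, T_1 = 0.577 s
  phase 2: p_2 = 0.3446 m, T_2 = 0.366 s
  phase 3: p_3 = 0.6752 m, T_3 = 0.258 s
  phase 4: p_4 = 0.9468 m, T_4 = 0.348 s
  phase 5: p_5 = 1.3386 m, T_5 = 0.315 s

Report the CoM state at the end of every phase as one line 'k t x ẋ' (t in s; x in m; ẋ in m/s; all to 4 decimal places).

phase 1: p=0.1098, T=0.577, ωT=1.771275, cosh=3.024229, sinh=2.854113; start (x,ẋ)=(0.119300, 0.212000) → end (x,ẋ)=(0.335635, 0.724371)
phase 2: p=0.3446, T=0.366, ωT=1.123547, cosh=1.700434, sinh=1.375310; start (x,ẋ)=(0.335635, 0.724371) → end (x,ẋ)=(0.653883, 1.193895)
phase 3: p=0.6752, T=0.258, ωT=0.792008, cosh=1.330380, sinh=0.877446; start (x,ẋ)=(0.653883, 1.193895) → end (x,ẋ)=(0.988093, 1.530915)
phase 4: p=0.9468, T=0.348, ωT=1.068290, cosh=1.626998, sinh=1.283402; start (x,ẋ)=(0.988093, 1.530915) → end (x,ẋ)=(1.654019, 2.653482)
phase 5: p=1.3386, T=0.315, ωT=0.966987, cosh=1.505118, sinh=1.124891; start (x,ẋ)=(1.654019, 2.653482) → end (x,ẋ)=(2.785679, 5.083004)

1 0.5770 0.3356 0.7244
2 0.9430 0.6539 1.1939
3 1.2010 0.9881 1.5309
4 1.5490 1.6540 2.6535
5 1.8640 2.7857 5.0830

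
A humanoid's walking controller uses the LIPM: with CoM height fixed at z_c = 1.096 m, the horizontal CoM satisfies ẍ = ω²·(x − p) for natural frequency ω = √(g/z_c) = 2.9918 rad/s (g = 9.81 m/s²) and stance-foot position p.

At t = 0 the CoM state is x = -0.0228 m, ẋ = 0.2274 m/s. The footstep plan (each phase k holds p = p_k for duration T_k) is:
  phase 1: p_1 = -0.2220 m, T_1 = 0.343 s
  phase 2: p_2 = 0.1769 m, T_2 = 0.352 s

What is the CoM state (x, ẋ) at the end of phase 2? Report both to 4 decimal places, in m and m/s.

phase 1: p=-0.2220, T=0.343, ωT=1.026187, cosh=1.574389, sinh=1.216018; start (x,ẋ)=(-0.022800, 0.227400) → end (x,ẋ)=(0.184045, 1.082722)
phase 2: p=0.1769, T=0.352, ωT=1.053114, cosh=1.607706, sinh=1.258856; start (x,ẋ)=(0.184045, 1.082722) → end (x,ẋ)=(0.643963, 1.767609)

x = 0.6440, ẋ = 1.7676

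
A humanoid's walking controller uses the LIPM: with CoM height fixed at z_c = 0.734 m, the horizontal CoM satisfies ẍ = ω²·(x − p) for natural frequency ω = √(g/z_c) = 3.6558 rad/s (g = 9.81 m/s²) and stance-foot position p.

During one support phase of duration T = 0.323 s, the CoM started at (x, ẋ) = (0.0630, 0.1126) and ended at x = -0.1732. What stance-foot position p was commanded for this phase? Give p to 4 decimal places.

p = 0.4231

ωT = 3.6558·0.323 = 1.180823; cosh(ωT) = 1.782040, sinh(ωT) = 1.475015
x(T) = p + (x₀−p)·cosh(ωT) + (ẋ₀/ω)·sinh(ωT) ⇒ p·(1 − cosh) = x(T) − x₀·cosh − (ẋ₀/ω)·sinh
numerator   = -0.1732 − (0.0630)·1.782040 − (0.1126/3.6558)·1.475015 = -0.330900
denominator = 1 − 1.782040 = -0.782040
p = -0.330900 / -0.782040 = 0.4231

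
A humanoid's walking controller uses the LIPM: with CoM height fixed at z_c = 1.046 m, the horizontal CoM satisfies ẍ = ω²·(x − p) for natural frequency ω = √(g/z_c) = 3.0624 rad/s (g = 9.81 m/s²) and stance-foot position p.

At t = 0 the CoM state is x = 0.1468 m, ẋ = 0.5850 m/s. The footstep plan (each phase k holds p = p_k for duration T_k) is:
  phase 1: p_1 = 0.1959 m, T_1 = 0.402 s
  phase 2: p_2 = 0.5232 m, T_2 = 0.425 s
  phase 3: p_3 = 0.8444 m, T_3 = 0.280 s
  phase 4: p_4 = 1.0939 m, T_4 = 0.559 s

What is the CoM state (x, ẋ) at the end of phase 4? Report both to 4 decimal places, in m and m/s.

x = 2.0766, ẋ = 3.2481

phase 1: p=0.1959, T=0.402, ωT=1.231085, cosh=1.858459, sinh=1.566484; start (x,ẋ)=(0.146800, 0.585000) → end (x,ẋ)=(0.403890, 0.851656)
phase 2: p=0.5232, T=0.425, ωT=1.301520, cosh=1.973498, sinh=1.701380; start (x,ẋ)=(0.403890, 0.851656) → end (x,ẋ)=(0.760897, 1.059099)
phase 3: p=0.8444, T=0.280, ωT=0.857472, cosh=1.390714, sinh=0.966480; start (x,ẋ)=(0.760897, 1.059099) → end (x,ẋ)=(1.062518, 1.225755)
phase 4: p=1.0939, T=0.559, ωT=1.711882, cosh=2.859950, sinh=2.679424; start (x,ẋ)=(1.062518, 1.225755) → end (x,ẋ)=(2.076615, 3.248095)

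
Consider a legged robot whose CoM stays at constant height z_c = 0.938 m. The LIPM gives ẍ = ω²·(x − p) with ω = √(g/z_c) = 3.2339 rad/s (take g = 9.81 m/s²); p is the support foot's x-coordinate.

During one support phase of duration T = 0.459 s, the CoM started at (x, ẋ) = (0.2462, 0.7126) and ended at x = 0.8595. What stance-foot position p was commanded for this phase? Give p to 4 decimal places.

ωT = 3.2339·0.459 = 1.484360; cosh(ωT) = 2.319394, sinh(ωT) = 2.092747
x(T) = p + (x₀−p)·cosh(ωT) + (ẋ₀/ω)·sinh(ωT) ⇒ p·(1 − cosh) = x(T) − x₀·cosh − (ẋ₀/ω)·sinh
numerator   = 0.8595 − (0.2462)·2.319394 − (0.7126/3.2339)·2.092747 = -0.172678
denominator = 1 − 2.319394 = -1.319394
p = -0.172678 / -1.319394 = 0.1309

p = 0.1309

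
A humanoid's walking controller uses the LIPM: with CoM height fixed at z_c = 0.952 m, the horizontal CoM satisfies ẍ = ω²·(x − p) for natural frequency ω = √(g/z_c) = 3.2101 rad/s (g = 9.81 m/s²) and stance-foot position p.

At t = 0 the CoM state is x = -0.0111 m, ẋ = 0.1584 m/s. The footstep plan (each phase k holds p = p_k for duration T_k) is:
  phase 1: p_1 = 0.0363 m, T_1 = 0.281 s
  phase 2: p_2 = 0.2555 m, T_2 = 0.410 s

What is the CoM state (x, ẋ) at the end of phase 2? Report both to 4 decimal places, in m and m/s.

x = -0.1789, ẋ = -1.1720

phase 1: p=0.0363, T=0.281, ωT=0.902038, cosh=1.435182, sinh=1.029440; start (x,ẋ)=(-0.011100, 0.158400) → end (x,ẋ)=(0.019069, 0.070695)
phase 2: p=0.2555, T=0.410, ωT=1.316141, cosh=1.998586, sinh=1.730418; start (x,ẋ)=(0.019069, 0.070695) → end (x,ẋ)=(-0.178919, -1.172039)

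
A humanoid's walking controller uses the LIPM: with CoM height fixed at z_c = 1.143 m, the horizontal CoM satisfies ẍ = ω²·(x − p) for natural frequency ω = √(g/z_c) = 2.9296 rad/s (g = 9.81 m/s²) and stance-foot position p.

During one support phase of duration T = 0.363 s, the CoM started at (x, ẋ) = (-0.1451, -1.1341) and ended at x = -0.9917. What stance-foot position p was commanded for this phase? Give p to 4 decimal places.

ωT = 2.9296·0.363 = 1.063445; cosh(ωT) = 1.620798, sinh(ωT) = 1.275533
x(T) = p + (x₀−p)·cosh(ωT) + (ẋ₀/ω)·sinh(ωT) ⇒ p·(1 − cosh) = x(T) − x₀·cosh − (ẋ₀/ω)·sinh
numerator   = -0.9917 − (-0.1451)·1.620798 − (-1.1341/2.9296)·1.275533 = -0.262741
denominator = 1 − 1.620798 = -0.620798
p = -0.262741 / -0.620798 = 0.4232

p = 0.4232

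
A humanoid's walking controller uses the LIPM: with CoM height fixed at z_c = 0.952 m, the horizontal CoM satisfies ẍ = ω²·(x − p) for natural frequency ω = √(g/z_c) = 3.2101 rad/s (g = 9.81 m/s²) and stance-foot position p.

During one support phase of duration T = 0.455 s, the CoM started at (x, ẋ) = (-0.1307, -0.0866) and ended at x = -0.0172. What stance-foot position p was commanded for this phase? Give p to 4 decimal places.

p = -0.2633

ωT = 3.2101·0.455 = 1.460596; cosh(ωT) = 2.270311, sinh(ωT) = 2.038213
x(T) = p + (x₀−p)·cosh(ωT) + (ẋ₀/ω)·sinh(ωT) ⇒ p·(1 − cosh) = x(T) − x₀·cosh − (ẋ₀/ω)·sinh
numerator   = -0.0172 − (-0.1307)·2.270311 − (-0.0866/3.2101)·2.038213 = 0.334515
denominator = 1 − 2.270311 = -1.270311
p = 0.334515 / -1.270311 = -0.2633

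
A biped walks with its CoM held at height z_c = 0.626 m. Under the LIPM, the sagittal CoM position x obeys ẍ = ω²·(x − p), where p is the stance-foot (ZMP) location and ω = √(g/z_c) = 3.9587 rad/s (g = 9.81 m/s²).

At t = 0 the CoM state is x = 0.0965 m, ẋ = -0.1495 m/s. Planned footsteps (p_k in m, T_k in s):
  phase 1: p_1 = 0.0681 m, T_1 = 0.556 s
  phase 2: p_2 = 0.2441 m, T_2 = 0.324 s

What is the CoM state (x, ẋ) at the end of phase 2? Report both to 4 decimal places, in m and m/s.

phase 1: p=0.0681, T=0.556, ωT=2.201037, cosh=4.572534, sinh=4.461845; start (x,ẋ)=(0.096500, -0.149500) → end (x,ẋ)=(0.029459, -0.181962)
phase 2: p=0.2441, T=0.324, ωT=1.282619, cosh=1.941691, sinh=1.664380; start (x,ẋ)=(0.029459, -0.181962) → end (x,ẋ)=(-0.249170, -1.767538)

x = -0.2492, ẋ = -1.7675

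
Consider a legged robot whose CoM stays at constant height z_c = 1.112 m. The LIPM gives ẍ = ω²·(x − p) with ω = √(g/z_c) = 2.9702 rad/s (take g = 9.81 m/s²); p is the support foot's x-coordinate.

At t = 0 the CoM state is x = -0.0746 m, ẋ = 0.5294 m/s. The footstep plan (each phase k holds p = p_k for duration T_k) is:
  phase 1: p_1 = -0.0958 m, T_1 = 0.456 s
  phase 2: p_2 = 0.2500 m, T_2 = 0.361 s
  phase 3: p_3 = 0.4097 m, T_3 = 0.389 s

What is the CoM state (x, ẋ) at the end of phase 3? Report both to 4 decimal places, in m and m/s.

phase 1: p=-0.0958, T=0.456, ωT=1.354411, cosh=2.066289, sinh=1.808190; start (x,ẋ)=(-0.074600, 0.529400) → end (x,ẋ)=(0.270292, 1.207752)
phase 2: p=0.2500, T=0.361, ωT=1.072242, cosh=1.632082, sinh=1.289842; start (x,ẋ)=(0.270292, 1.207752) → end (x,ẋ)=(0.807598, 2.048891)
phase 3: p=0.4097, T=0.389, ωT=1.155408, cosh=1.745124, sinh=1.430194; start (x,ẋ)=(0.807598, 2.048891) → end (x,ẋ)=(2.090651, 5.265822)

x = 2.0907, ẋ = 5.2658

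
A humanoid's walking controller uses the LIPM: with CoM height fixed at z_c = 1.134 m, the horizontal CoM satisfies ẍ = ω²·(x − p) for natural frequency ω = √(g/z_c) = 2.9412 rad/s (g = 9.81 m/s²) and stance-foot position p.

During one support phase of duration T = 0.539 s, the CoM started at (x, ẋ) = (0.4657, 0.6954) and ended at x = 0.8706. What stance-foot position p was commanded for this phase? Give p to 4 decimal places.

ωT = 2.9412·0.539 = 1.585307; cosh(ωT) = 2.542837, sinh(ωT) = 2.337952
x(T) = p + (x₀−p)·cosh(ωT) + (ẋ₀/ω)·sinh(ωT) ⇒ p·(1 − cosh) = x(T) − x₀·cosh − (ẋ₀/ω)·sinh
numerator   = 0.8706 − (0.4657)·2.542837 − (0.6954/2.9412)·2.337952 = -0.866371
denominator = 1 − 2.542837 = -1.542837
p = -0.866371 / -1.542837 = 0.5615

p = 0.5615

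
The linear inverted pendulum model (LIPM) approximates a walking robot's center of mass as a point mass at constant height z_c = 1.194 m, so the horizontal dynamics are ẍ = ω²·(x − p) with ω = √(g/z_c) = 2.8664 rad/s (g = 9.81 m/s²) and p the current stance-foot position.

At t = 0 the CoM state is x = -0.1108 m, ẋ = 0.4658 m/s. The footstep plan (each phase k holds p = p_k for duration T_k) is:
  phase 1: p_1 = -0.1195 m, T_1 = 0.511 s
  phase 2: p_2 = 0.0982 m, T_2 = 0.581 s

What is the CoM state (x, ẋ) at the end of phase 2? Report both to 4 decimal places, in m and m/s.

phase 1: p=-0.1195, T=0.511, ωT=1.464730, cosh=2.278758, sinh=2.047618; start (x,ẋ)=(-0.110800, 0.465800) → end (x,ẋ)=(0.233070, 1.112509)
phase 2: p=0.0982, T=0.581, ωT=1.665378, cosh=2.738396, sinh=2.549277; start (x,ẋ)=(0.233070, 1.112509) → end (x,ẋ)=(1.456955, 4.032020)

x = 1.4570, ẋ = 4.0320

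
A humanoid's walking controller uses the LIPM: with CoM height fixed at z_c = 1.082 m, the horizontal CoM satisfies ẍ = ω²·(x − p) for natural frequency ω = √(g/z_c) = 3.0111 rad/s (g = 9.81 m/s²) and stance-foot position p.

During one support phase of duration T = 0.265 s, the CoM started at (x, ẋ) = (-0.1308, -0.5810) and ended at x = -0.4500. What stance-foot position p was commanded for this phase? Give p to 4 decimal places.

p = 0.3113

ωT = 3.0111·0.265 = 0.797941; cosh(ωT) = 1.335610, sinh(ωT) = 0.885355
x(T) = p + (x₀−p)·cosh(ωT) + (ẋ₀/ω)·sinh(ωT) ⇒ p·(1 − cosh) = x(T) − x₀·cosh − (ẋ₀/ω)·sinh
numerator   = -0.4500 − (-0.1308)·1.335610 − (-0.5810/3.0111)·0.885355 = -0.104471
denominator = 1 − 1.335610 = -0.335610
p = -0.104471 / -0.335610 = 0.3113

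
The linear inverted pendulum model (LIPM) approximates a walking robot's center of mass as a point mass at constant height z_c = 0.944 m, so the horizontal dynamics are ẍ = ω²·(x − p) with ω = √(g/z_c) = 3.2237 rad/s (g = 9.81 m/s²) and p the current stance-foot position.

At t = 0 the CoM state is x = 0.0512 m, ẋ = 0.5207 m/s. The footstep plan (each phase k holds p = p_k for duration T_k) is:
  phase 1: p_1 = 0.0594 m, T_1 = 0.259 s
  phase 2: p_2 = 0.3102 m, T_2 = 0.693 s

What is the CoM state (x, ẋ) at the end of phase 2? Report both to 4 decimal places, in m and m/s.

phase 1: p=0.0594, T=0.259, ωT=0.834938, cosh=1.369287, sinh=0.935385; start (x,ẋ)=(0.051200, 0.520700) → end (x,ẋ)=(0.199258, 0.688261)
phase 2: p=0.3102, T=0.693, ωT=2.234024, cosh=4.722231, sinh=4.615134; start (x,ẋ)=(0.199258, 0.688261) → end (x,ẋ)=(0.771637, 1.599549)

x = 0.7716, ẋ = 1.5995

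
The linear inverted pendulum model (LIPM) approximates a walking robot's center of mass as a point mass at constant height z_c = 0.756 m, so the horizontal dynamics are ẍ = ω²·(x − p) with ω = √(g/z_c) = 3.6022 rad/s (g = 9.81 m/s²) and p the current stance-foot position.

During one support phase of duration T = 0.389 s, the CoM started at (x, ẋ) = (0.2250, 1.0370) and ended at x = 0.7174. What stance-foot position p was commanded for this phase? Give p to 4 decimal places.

ωT = 3.6022·0.389 = 1.401256; cosh(ωT) = 2.153292, sinh(ωT) = 1.907004
x(T) = p + (x₀−p)·cosh(ωT) + (ẋ₀/ω)·sinh(ωT) ⇒ p·(1 − cosh) = x(T) − x₀·cosh − (ẋ₀/ω)·sinh
numerator   = 0.7174 − (0.2250)·2.153292 − (1.0370/3.6022)·1.907004 = -0.316078
denominator = 1 − 2.153292 = -1.153292
p = -0.316078 / -1.153292 = 0.2741

p = 0.2741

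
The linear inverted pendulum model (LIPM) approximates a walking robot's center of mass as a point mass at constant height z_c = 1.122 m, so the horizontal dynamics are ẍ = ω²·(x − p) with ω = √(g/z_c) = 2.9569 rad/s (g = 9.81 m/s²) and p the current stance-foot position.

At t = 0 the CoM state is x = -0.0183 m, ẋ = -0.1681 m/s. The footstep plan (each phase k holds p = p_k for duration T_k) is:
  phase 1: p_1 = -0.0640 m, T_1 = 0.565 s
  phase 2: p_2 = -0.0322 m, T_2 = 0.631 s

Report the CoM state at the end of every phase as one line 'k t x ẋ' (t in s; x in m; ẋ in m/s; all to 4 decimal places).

phase 1: p=-0.0640, T=0.565, ωT=1.670648, cosh=2.751869, sinh=2.563744; start (x,ẋ)=(-0.018300, -0.168100) → end (x,ẋ)=(-0.083989, -0.116150)
phase 2: p=-0.0322, T=0.631, ωT=1.865804, cosh=3.307950, sinh=3.153178; start (x,ẋ)=(-0.083989, -0.116150) → end (x,ẋ)=(-0.327374, -0.867075)

1 0.5650 -0.0840 -0.1161
2 1.1960 -0.3274 -0.8671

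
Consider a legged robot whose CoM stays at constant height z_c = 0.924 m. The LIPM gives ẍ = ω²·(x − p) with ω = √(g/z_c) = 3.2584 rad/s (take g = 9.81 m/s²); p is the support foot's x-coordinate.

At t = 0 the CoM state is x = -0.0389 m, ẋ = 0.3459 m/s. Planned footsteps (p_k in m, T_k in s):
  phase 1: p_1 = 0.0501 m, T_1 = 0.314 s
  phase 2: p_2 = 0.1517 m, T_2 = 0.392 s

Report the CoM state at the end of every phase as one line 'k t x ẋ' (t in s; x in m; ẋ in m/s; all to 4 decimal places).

phase 1: p=0.0501, T=0.314, ωT=1.023138, cosh=1.570687, sinh=1.211222; start (x,ẋ)=(-0.038900, 0.345900) → end (x,ẋ)=(0.038888, 0.192049)
phase 2: p=0.1517, T=0.392, ωT=1.277293, cosh=1.932854, sinh=1.654063; start (x,ẋ)=(0.038888, 0.192049) → end (x,ẋ)=(0.031141, -0.236809)

1 0.3140 0.0389 0.1920
2 0.7060 0.0311 -0.2368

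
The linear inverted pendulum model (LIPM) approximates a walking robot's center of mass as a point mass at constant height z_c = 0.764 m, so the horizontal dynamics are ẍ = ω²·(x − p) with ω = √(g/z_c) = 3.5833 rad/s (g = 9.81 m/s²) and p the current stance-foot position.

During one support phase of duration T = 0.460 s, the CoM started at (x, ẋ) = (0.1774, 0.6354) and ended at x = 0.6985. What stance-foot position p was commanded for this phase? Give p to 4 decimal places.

ωT = 3.5833·0.460 = 1.648318; cosh(ωT) = 2.695301, sinh(ωT) = 2.502928
x(T) = p + (x₀−p)·cosh(ωT) + (ẋ₀/ω)·sinh(ωT) ⇒ p·(1 − cosh) = x(T) − x₀·cosh − (ẋ₀/ω)·sinh
numerator   = 0.6985 − (0.1774)·2.695301 − (0.6354/3.5833)·2.502928 = -0.223472
denominator = 1 − 2.695301 = -1.695301
p = -0.223472 / -1.695301 = 0.1318

p = 0.1318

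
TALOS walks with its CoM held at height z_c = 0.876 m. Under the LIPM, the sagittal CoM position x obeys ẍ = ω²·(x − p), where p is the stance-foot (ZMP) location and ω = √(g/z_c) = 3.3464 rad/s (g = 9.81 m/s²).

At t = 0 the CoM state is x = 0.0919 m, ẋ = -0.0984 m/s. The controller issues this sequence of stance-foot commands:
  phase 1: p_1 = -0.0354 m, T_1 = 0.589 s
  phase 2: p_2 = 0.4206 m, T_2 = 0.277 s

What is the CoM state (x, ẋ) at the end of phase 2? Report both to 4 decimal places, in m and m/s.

phase 1: p=-0.0354, T=0.589, ωT=1.971030, cosh=3.658688, sinh=3.519375; start (x,ẋ)=(0.091900, -0.098400) → end (x,ẋ)=(0.326865, 1.139227)
phase 2: p=0.4206, T=0.277, ωT=0.926953, cosh=1.461278, sinh=1.065520; start (x,ẋ)=(0.326865, 1.139227) → end (x,ẋ)=(0.646366, 1.330500)

x = 0.6464, ẋ = 1.3305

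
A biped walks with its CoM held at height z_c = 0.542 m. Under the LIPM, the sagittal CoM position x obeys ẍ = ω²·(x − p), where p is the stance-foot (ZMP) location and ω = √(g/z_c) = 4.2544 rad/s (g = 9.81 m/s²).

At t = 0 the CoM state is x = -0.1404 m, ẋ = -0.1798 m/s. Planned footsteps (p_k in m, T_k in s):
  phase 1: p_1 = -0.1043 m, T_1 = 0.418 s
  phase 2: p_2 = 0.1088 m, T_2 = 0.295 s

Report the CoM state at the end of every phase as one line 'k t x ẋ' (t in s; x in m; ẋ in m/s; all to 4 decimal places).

phase 1: p=-0.1043, T=0.418, ωT=1.778339, cosh=3.044467, sinh=2.875549; start (x,ẋ)=(-0.140400, -0.179800) → end (x,ẋ)=(-0.335732, -0.989033)
phase 2: p=0.1088, T=0.295, ωT=1.255048, cosh=1.896534, sinh=1.611472; start (x,ẋ)=(-0.335732, -0.989033) → end (x,ẋ)=(-1.108894, -4.923380)

1 0.4180 -0.3357 -0.9890
2 0.7130 -1.1089 -4.9234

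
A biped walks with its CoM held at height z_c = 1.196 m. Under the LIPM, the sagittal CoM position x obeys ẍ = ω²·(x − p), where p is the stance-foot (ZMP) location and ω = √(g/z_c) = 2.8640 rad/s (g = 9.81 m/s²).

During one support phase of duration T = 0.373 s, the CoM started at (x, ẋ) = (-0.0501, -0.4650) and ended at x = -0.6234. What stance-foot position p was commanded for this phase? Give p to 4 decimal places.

ωT = 2.8640·0.373 = 1.068272; cosh(ωT) = 1.626974, sinh(ωT) = 1.283372
x(T) = p + (x₀−p)·cosh(ωT) + (ẋ₀/ω)·sinh(ωT) ⇒ p·(1 − cosh) = x(T) − x₀·cosh − (ẋ₀/ω)·sinh
numerator   = -0.6234 − (-0.0501)·1.626974 − (-0.4650/2.8640)·1.283372 = -0.333520
denominator = 1 − 1.626974 = -0.626974
p = -0.333520 / -0.626974 = 0.5320

p = 0.5320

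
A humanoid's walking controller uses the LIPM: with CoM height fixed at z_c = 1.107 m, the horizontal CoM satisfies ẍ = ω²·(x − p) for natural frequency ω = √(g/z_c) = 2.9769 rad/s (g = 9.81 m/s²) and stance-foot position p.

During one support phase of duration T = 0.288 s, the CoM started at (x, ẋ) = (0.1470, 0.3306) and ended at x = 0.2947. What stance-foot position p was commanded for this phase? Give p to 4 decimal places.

p = 0.0436

ωT = 2.9769·0.288 = 0.857347; cosh(ωT) = 1.390593, sinh(ωT) = 0.966307
x(T) = p + (x₀−p)·cosh(ωT) + (ẋ₀/ω)·sinh(ωT) ⇒ p·(1 − cosh) = x(T) − x₀·cosh − (ẋ₀/ω)·sinh
numerator   = 0.2947 − (0.1470)·1.390593 − (0.3306/2.9769)·0.966307 = -0.017031
denominator = 1 − 1.390593 = -0.390593
p = -0.017031 / -0.390593 = 0.0436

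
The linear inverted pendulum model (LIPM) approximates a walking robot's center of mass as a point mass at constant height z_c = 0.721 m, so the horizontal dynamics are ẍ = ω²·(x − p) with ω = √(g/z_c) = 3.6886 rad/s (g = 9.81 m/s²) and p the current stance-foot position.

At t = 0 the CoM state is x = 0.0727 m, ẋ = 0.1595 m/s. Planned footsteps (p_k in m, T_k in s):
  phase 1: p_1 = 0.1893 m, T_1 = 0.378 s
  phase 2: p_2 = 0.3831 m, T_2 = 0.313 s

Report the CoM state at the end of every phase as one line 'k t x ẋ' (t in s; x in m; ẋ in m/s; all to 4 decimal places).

1 0.3780 0.0216 -0.4724
2 0.6910 -0.4303 -2.7289

phase 1: p=0.1893, T=0.378, ωT=1.394291, cosh=2.140061, sinh=1.892053; start (x,ẋ)=(0.072700, 0.159500) → end (x,ẋ)=(0.021584, -0.472415)
phase 2: p=0.3831, T=0.313, ωT=1.154532, cosh=1.743871, sinh=1.428666; start (x,ẋ)=(0.021584, -0.472415) → end (x,ẋ)=(-0.430313, -2.728941)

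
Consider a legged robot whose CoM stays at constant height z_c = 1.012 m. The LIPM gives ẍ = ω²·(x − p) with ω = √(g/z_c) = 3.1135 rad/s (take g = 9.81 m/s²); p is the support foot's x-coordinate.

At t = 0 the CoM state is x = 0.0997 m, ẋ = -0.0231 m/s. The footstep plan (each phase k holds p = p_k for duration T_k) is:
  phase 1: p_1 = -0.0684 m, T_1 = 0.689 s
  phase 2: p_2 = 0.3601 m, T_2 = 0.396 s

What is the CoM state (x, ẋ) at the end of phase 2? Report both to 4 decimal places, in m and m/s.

phase 1: p=-0.0684, T=0.689, ωT=2.145201, cosh=4.330404, sinh=4.213359; start (x,ẋ)=(0.099700, -0.023100) → end (x,ẋ)=(0.628281, 2.105153)
phase 2: p=0.3601, T=0.396, ωT=1.232946, cosh=1.861378, sinh=1.569945; start (x,ẋ)=(0.628281, 2.105153) → end (x,ẋ)=(1.920784, 5.229359)

x = 1.9208, ẋ = 5.2294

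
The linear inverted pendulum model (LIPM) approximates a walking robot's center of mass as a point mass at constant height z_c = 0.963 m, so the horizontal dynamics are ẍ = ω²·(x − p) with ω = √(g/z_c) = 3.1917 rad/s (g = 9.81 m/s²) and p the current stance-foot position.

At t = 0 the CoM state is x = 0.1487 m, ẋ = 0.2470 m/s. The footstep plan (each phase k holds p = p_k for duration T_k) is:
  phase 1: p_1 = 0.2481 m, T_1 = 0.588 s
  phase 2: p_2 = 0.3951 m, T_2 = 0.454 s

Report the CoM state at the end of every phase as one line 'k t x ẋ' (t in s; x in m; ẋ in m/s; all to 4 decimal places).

1 0.5880 0.1627 -0.1863
2 1.0420 -0.2446 -1.9111

phase 1: p=0.2481, T=0.588, ωT=1.876720, cosh=3.342567, sinh=3.189475; start (x,ẋ)=(0.148700, 0.247000) → end (x,ẋ)=(0.162677, -0.186263)
phase 2: p=0.3951, T=0.454, ωT=1.449032, cosh=2.246893, sinh=2.012096; start (x,ẋ)=(0.162677, -0.186263) → end (x,ẋ)=(-0.244553, -1.911137)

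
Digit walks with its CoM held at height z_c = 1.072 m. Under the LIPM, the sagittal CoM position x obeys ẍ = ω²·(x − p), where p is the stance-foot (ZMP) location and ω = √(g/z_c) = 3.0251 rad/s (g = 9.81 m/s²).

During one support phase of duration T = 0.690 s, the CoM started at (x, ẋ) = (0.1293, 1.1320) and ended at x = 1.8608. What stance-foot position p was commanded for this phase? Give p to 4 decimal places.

ωT = 3.0251·0.690 = 2.087319; cosh(ωT) = 4.093644, sinh(ωT) = 3.969625
x(T) = p + (x₀−p)·cosh(ωT) + (ẋ₀/ω)·sinh(ωT) ⇒ p·(1 − cosh) = x(T) − x₀·cosh − (ẋ₀/ω)·sinh
numerator   = 1.8608 − (0.1293)·4.093644 − (1.1320/3.0251)·3.969625 = -0.153952
denominator = 1 − 4.093644 = -3.093644
p = -0.153952 / -3.093644 = 0.0498

p = 0.0498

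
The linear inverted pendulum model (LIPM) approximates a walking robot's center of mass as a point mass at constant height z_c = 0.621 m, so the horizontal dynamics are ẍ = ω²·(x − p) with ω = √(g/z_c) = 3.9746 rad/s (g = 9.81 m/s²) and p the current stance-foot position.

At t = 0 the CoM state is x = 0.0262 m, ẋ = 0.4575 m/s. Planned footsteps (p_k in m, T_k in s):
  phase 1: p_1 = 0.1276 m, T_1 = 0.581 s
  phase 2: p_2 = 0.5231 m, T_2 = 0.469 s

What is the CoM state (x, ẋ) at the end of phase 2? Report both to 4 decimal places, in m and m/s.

phase 1: p=0.1276, T=0.581, ωT=2.309243, cosh=5.083067, sinh=4.983730; start (x,ẋ)=(0.026200, 0.457500) → end (x,ẋ)=(0.185834, 0.316938)
phase 2: p=0.5231, T=0.469, ωT=1.864087, cosh=3.302542, sinh=3.147505; start (x,ẋ)=(0.185834, 0.316938) → end (x,ẋ)=(-0.339751, -3.172522)

x = -0.3398, ẋ = -3.1725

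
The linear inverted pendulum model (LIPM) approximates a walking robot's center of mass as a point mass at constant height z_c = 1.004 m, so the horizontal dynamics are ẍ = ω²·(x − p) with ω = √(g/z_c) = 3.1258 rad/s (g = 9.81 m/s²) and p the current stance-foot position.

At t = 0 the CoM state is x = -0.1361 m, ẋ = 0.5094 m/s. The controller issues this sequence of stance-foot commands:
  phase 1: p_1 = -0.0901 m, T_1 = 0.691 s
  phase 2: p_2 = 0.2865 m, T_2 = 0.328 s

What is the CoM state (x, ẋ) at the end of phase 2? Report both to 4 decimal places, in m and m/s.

phase 1: p=-0.0901, T=0.691, ωT=2.159928, cosh=4.392923, sinh=4.277589; start (x,ẋ)=(-0.136100, 0.509400) → end (x,ẋ)=(0.404928, 1.622694)
phase 2: p=0.2865, T=0.328, ωT=1.025262, cosh=1.573265, sinh=1.214562; start (x,ẋ)=(0.404928, 1.622694) → end (x,ẋ)=(1.103334, 3.002538)

x = 1.1033, ẋ = 3.0025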